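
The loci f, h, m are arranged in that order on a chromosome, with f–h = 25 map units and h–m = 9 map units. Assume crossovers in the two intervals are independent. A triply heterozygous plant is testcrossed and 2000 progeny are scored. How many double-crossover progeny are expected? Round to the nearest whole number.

45

Map distances give recombination frequencies of 0.250 and 0.090 for the two intervals.
With no interference, expected double-crossover frequency = 0.250 × 0.090 = 0.02250.
Expected number = 0.02250 × 2000 = 45.00 ≈ 45.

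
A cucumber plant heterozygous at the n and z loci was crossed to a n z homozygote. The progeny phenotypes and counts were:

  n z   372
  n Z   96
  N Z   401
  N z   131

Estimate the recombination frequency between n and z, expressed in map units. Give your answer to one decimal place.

22.7 map units

The two most frequent classes, N Z (401) and n z (372), are the parental types, so the F1 was N Z / n z.
The recombinant classes are N z and n Z: 131 + 96 = 227.
Recombination frequency = 227/1000 = 0.2270 ≈ 22.7%, i.e. 22.7 map units.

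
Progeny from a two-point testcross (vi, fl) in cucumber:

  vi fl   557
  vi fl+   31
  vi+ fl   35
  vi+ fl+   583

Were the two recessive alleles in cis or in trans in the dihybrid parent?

The two most frequent classes are vi+ fl+ (583) and vi fl (557); these are the parental (non-recombinant) types.
So the F1 carried vi+ fl+ on one chromosome and vi fl on the other — the recessive alleles are on the same chromosome (cis / coupling).

cis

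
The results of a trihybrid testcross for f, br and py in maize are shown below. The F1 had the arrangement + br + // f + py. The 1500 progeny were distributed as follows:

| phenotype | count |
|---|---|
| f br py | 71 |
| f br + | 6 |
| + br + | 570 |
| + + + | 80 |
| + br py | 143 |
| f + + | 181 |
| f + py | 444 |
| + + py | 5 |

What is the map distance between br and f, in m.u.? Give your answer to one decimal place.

10.8 m.u.

The two rarest classes, f br + and + + py, are the double crossovers. Comparing them with the parentals, only the f allele has switched, so f is the middle locus and the order is br – f – py.
Crossovers in the br–f interval produce the single-crossover classes + + + and f br py (80 + 71 = 151) plus the double crossovers (11).
RF(br–f) = (151 + 11) / 1500 = 162/1500 = 0.1080 → 10.8 m.u.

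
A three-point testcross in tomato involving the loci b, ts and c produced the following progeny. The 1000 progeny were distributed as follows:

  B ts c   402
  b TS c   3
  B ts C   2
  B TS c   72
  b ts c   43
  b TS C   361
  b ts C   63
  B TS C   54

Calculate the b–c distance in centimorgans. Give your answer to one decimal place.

The two most frequent reciprocal classes, b TS C and B ts c, are the parental types, so the F1 was b TS C / B ts c.
The two rarest classes, b TS c and B ts C, are the double crossovers. Comparing them with the parentals, only the c allele has switched, so c is the middle locus and the order is b – c – ts.
Crossovers in the b–c interval produce the single-crossover classes B TS C and b ts c (54 + 43 = 97) plus the double crossovers (5).
RF(b–c) = (97 + 5) / 1000 = 102/1000 = 0.1020 → 10.2 centimorgans.

10.2 centimorgans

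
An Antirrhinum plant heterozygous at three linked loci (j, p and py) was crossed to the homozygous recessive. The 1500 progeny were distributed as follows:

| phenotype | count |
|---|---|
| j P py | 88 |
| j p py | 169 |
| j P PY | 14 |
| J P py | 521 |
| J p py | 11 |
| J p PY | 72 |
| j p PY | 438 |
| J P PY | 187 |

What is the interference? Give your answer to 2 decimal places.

The two most frequent reciprocal classes, j p PY and J P py, are the parental types, so the F1 was j p PY / J P py.
The two rarest classes, j P PY and J p py, are the double crossovers. Comparing them with the parentals, only the p allele has switched, so p is the middle locus and the order is j – p – py.
j–p: (160 + 25)/1500 = 0.1233; p–py: (356 + 25)/1500 = 0.2540.
Expected DCO frequency = 0.1233 × 0.2540 ≈ 0.03132; observed = 25/1500 ≈ 0.01667.
Coefficient of coincidence = 0.01667/0.03132 ≈ 0.53; interference = 1 − 0.53 = 0.47.

0.47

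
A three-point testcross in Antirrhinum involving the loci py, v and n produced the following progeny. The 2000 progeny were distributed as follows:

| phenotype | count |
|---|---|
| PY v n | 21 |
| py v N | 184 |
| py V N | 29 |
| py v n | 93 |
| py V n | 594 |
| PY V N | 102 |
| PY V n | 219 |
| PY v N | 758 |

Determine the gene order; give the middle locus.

n

The two most frequent reciprocal classes, py V n and PY v N, are the parental types, so the F1 was py V n / PY v N.
The two rarest classes, py V N and PY v n, are the double crossovers. Comparing them with the parentals, only the n allele has switched, so n is the middle locus and the order is py – n – v.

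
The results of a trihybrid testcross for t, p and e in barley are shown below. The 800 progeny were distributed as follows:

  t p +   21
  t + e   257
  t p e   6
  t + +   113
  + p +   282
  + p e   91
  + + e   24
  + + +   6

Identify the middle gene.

The two most frequent reciprocal classes, + p + and t + e, are the parental types, so the F1 was + p + / t + e.
The two rarest classes, + + + and t p e, are the double crossovers. Comparing them with the parentals, only the p allele has switched, so p is the middle locus and the order is t – p – e.

p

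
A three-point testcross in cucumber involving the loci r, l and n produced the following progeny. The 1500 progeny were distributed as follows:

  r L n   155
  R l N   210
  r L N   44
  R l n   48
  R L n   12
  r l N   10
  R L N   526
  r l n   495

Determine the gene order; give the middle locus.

The two most frequent reciprocal classes, r l n and R L N, are the parental types, so the F1 was r l n / R L N.
The two rarest classes, r l N and R L n, are the double crossovers. Comparing them with the parentals, only the n allele has switched, so n is the middle locus and the order is l – n – r.

n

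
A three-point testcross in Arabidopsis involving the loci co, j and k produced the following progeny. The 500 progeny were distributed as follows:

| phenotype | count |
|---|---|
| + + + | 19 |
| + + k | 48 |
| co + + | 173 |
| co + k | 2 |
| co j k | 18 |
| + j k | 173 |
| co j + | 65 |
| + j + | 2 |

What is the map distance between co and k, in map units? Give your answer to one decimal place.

8.2 map units

The two most frequent reciprocal classes, co + + and + j k, are the parental types, so the F1 was co + + / + j k.
The two rarest classes, co + k and + j +, are the double crossovers. Comparing them with the parentals, only the k allele has switched, so k is the middle locus and the order is j – k – co.
Crossovers in the k–co interval produce the single-crossover classes + + + and co j k (19 + 18 = 37) plus the double crossovers (4).
RF(k–co) = (37 + 4) / 500 = 41/500 = 0.0820 → 8.2 map units.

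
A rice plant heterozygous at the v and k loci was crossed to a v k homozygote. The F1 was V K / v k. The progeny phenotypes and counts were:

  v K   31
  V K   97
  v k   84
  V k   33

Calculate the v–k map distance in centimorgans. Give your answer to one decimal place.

The recombinant classes are V k and v K: 33 + 31 = 64.
Recombination frequency = 64/245 = 0.2612 ≈ 26.1%, i.e. 26.1 centimorgans.

26.1 centimorgans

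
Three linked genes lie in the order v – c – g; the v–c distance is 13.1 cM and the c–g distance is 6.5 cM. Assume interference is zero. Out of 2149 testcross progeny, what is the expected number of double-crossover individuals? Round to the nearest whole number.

18

Map distances give recombination frequencies of 0.131 and 0.065 for the two intervals.
With no interference, expected double-crossover frequency = 0.131 × 0.065 = 0.00851.
Expected number = 0.00851 × 2149 = 18.30 ≈ 18.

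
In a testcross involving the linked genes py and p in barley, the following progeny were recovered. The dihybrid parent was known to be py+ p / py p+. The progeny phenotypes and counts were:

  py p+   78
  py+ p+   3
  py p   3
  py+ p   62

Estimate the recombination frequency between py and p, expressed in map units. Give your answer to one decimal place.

The recombinant classes are py+ p+ and py p: 3 + 3 = 6.
Recombination frequency = 6/146 = 0.0411 ≈ 4.1%, i.e. 4.1 map units.

4.1 map units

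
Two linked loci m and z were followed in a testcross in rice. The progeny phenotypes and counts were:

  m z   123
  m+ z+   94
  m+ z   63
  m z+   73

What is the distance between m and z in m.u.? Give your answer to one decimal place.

The two most frequent classes, m+ z+ (94) and m z (123), are the parental types, so the F1 was m+ z+ / m z.
The recombinant classes are m+ z and m z+: 63 + 73 = 136.
Recombination frequency = 136/353 = 0.3853 ≈ 38.5%, i.e. 38.5 m.u.

38.5 m.u.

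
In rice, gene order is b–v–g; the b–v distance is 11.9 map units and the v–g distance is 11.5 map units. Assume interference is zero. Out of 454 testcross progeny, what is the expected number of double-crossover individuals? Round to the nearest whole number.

6

Map distances give recombination frequencies of 0.119 and 0.115 for the two intervals.
With no interference, expected double-crossover frequency = 0.119 × 0.115 = 0.01369.
Expected number = 0.01369 × 454 = 6.21 ≈ 6.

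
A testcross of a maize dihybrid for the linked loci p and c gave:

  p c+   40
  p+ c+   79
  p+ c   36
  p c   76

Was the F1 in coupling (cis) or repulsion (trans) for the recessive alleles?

The two most frequent classes are p+ c+ (79) and p c (76); these are the parental (non-recombinant) types.
So the F1 carried p+ c+ on one chromosome and p c on the other — the recessive alleles are on the same chromosome (cis / coupling).

cis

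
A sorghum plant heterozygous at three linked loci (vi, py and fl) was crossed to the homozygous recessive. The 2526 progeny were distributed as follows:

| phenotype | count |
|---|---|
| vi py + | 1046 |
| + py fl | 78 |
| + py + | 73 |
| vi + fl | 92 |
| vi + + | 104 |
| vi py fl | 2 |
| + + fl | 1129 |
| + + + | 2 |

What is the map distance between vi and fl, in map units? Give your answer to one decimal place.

The two most frequent reciprocal classes, vi py + and + + fl, are the parental types, so the F1 was vi py + / + + fl.
The two rarest classes, vi py fl and + + +, are the double crossovers. Comparing them with the parentals, only the fl allele has switched, so fl is the middle locus and the order is py – fl – vi.
Crossovers in the fl–vi interval produce the single-crossover classes + py + and vi + fl (73 + 92 = 165) plus the double crossovers (4).
RF(fl–vi) = (165 + 4) / 2526 = 169/2526 = 0.0669 → 6.7 map units.

6.7 map units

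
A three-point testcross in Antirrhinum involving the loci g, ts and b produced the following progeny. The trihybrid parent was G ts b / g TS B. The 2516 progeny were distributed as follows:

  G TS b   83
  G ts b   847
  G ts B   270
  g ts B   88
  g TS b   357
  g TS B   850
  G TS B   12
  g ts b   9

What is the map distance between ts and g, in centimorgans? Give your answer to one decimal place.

The two rarest classes, g ts b and G TS B, are the double crossovers. Comparing them with the parentals, only the g allele has switched, so g is the middle locus and the order is b – g – ts.
Crossovers in the g–ts interval produce the single-crossover classes G TS b and g ts B (83 + 88 = 171) plus the double crossovers (21).
RF(g–ts) = (171 + 21) / 2516 = 192/2516 = 0.0763 → 7.6 centimorgans.

7.6 centimorgans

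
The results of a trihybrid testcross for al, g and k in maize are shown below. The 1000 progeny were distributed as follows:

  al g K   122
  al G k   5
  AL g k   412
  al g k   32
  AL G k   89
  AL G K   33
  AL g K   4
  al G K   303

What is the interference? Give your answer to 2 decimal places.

0.45

The two most frequent reciprocal classes, AL g k and al G K, are the parental types, so the F1 was AL g k / al G K.
The two rarest classes, AL g K and al G k, are the double crossovers. Comparing them with the parentals, only the k allele has switched, so k is the middle locus and the order is g – k – al.
g–k: (211 + 9)/1000 = 0.2200; k–al: (65 + 9)/1000 = 0.0740.
Expected DCO frequency = 0.2200 × 0.0740 ≈ 0.01628; observed = 9/1000 ≈ 0.00900.
Coefficient of coincidence = 0.00900/0.01628 ≈ 0.55; interference = 1 − 0.55 = 0.45.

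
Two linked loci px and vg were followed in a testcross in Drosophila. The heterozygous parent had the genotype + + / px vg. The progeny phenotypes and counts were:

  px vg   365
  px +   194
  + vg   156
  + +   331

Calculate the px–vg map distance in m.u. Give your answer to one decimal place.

The recombinant classes are + vg and px +: 156 + 194 = 350.
Recombination frequency = 350/1046 = 0.3346 ≈ 33.5%, i.e. 33.5 m.u.

33.5 m.u.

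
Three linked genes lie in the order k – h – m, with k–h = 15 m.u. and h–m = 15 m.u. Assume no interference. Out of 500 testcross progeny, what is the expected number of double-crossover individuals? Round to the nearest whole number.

11

Map distances give recombination frequencies of 0.150 and 0.150 for the two intervals.
With no interference, expected double-crossover frequency = 0.150 × 0.150 = 0.02250.
Expected number = 0.02250 × 500 = 11.25 ≈ 11.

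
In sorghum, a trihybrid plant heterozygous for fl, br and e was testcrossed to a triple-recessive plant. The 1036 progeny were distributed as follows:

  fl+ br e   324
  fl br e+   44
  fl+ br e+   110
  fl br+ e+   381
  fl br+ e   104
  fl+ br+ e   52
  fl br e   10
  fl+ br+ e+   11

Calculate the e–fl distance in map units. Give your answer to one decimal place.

The two most frequent reciprocal classes, fl+ br e and fl br+ e+, are the parental types, so the F1 was fl+ br e / fl br+ e+.
The two rarest classes, fl br e and fl+ br+ e+, are the double crossovers. Comparing them with the parentals, only the fl allele has switched, so fl is the middle locus and the order is e – fl – br.
Crossovers in the e–fl interval produce the single-crossover classes fl+ br e+ and fl br+ e (110 + 104 = 214) plus the double crossovers (21).
RF(e–fl) = (214 + 21) / 1036 = 235/1036 = 0.2268 → 22.7 map units.

22.7 map units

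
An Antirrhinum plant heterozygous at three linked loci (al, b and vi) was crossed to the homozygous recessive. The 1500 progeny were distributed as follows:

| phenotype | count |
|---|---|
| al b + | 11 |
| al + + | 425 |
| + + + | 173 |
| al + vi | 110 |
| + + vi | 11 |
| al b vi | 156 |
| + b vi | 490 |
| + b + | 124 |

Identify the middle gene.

b

The two most frequent reciprocal classes, al + + and + b vi, are the parental types, so the F1 was al + + / + b vi.
The two rarest classes, al b + and + + vi, are the double crossovers. Comparing them with the parentals, only the b allele has switched, so b is the middle locus and the order is al – b – vi.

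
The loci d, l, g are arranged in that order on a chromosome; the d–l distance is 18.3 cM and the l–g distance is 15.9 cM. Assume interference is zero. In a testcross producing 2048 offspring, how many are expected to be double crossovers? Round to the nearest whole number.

60

Map distances give recombination frequencies of 0.183 and 0.159 for the two intervals.
With no interference, expected double-crossover frequency = 0.183 × 0.159 = 0.02910.
Expected number = 0.02910 × 2048 = 59.59 ≈ 60.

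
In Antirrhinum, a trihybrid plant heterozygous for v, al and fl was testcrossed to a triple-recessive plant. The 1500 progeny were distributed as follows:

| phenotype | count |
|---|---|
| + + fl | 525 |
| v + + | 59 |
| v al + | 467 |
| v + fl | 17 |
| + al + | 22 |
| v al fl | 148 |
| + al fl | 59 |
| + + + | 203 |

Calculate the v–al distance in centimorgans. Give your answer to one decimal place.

10.5 centimorgans

The two most frequent reciprocal classes, v al + and + + fl, are the parental types, so the F1 was v al + / + + fl.
The two rarest classes, + al + and v + fl, are the double crossovers. Comparing them with the parentals, only the v allele has switched, so v is the middle locus and the order is fl – v – al.
Crossovers in the v–al interval produce the single-crossover classes v + + and + al fl (59 + 59 = 118) plus the double crossovers (39).
RF(v–al) = (118 + 39) / 1500 = 157/1500 = 0.1047 → 10.5 centimorgans.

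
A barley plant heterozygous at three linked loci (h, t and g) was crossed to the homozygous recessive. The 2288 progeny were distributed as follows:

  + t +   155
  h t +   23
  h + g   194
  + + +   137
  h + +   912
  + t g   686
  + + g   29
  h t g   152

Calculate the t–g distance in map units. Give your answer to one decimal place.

The two most frequent reciprocal classes, + t g and h + +, are the parental types, so the F1 was + t g / h + +.
The two rarest classes, + + g and h t +, are the double crossovers. Comparing them with the parentals, only the t allele has switched, so t is the middle locus and the order is g – t – h.
Crossovers in the g–t interval produce the single-crossover classes + t + and h + g (155 + 194 = 349) plus the double crossovers (52).
RF(g–t) = (349 + 52) / 2288 = 401/2288 = 0.1753 → 17.5 map units.

17.5 map units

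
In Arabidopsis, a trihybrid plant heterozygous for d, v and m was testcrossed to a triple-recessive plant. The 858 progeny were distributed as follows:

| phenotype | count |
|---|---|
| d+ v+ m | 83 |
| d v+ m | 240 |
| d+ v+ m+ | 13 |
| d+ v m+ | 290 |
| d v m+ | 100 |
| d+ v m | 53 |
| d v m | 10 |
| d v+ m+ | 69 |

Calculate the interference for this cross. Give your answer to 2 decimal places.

The two most frequent reciprocal classes, d v+ m and d+ v m+, are the parental types, so the F1 was d v+ m / d+ v m+.
The two rarest classes, d v m and d+ v+ m+, are the double crossovers. Comparing them with the parentals, only the v allele has switched, so v is the middle locus and the order is m – v – d.
m–v: (122 + 23)/858 = 0.1690; v–d: (183 + 23)/858 = 0.2401.
Expected DCO frequency = 0.1690 × 0.2401 ≈ 0.04058; observed = 23/858 ≈ 0.02681.
Coefficient of coincidence = 0.02681/0.04058 ≈ 0.66; interference = 1 − 0.66 = 0.34.

0.34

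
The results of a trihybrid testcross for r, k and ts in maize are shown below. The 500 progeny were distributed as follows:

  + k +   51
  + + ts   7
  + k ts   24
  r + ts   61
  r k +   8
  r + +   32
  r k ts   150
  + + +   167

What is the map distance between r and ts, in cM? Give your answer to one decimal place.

14.2 cM

The two most frequent reciprocal classes, r k ts and + + +, are the parental types, so the F1 was r k ts / + + +.
The two rarest classes, r k + and + + ts, are the double crossovers. Comparing them with the parentals, only the ts allele has switched, so ts is the middle locus and the order is r – ts – k.
Crossovers in the r–ts interval produce the single-crossover classes + k ts and r + + (24 + 32 = 56) plus the double crossovers (15).
RF(r–ts) = (56 + 15) / 500 = 71/500 = 0.1420 → 14.2 cM.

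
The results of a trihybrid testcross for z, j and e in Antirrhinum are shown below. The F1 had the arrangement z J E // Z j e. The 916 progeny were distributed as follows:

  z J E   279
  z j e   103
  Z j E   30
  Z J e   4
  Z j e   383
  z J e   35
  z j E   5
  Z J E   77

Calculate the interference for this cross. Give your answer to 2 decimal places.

The two rarest classes, z j E and Z J e, are the double crossovers. Comparing them with the parentals, only the j allele has switched, so j is the middle locus and the order is z – j – e.
z–j: (180 + 9)/916 = 0.2063; j–e: (65 + 9)/916 = 0.0808.
Expected DCO frequency = 0.2063 × 0.0808 ≈ 0.01667; observed = 9/916 ≈ 0.00983.
Coefficient of coincidence = 0.00983/0.01667 ≈ 0.59; interference = 1 − 0.59 = 0.41.

0.41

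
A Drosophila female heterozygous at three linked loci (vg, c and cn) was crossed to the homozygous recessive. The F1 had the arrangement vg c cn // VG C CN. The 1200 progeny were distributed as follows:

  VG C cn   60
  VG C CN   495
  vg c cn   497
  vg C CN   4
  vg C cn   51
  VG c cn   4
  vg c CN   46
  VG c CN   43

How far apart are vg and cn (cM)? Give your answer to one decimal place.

The two rarest classes, VG c cn and vg C CN, are the double crossovers. Comparing them with the parentals, only the vg allele has switched, so vg is the middle locus and the order is cn – vg – c.
Crossovers in the cn–vg interval produce the single-crossover classes vg c CN and VG C cn (46 + 60 = 106) plus the double crossovers (8).
RF(cn–vg) = (106 + 8) / 1200 = 114/1200 = 0.0950 → 9.5 cM.

9.5 cM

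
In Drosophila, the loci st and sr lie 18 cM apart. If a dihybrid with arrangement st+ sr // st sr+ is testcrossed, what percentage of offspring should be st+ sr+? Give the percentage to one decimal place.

A map distance of 18 cM corresponds to a recombination frequency of 0.180.
The F1 is st+ sr / st sr+, so st+ sr+ is a recombinant gamete class with expected frequency r/2 = 0.180/2 = 0.0900.
That is 0.0900 = 9.0% of the progeny.

9.0%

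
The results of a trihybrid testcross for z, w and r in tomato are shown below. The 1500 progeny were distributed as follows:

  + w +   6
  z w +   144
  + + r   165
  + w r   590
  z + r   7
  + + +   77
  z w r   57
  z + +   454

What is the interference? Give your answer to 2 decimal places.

The two most frequent reciprocal classes, + w r and z + +, are the parental types, so the F1 was + w r / z + +.
The two rarest classes, + w + and z + r, are the double crossovers. Comparing them with the parentals, only the r allele has switched, so r is the middle locus and the order is w – r – z.
w–r: (309 + 13)/1500 = 0.2147; r–z: (134 + 13)/1500 = 0.0980.
Expected DCO frequency = 0.2147 × 0.0980 ≈ 0.02104; observed = 13/1500 ≈ 0.00867.
Coefficient of coincidence = 0.00867/0.02104 ≈ 0.41; interference = 1 − 0.41 = 0.59.

0.59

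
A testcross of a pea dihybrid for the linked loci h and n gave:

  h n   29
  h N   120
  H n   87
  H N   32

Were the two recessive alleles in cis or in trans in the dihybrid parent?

trans

The two most frequent classes are H n (87) and h N (120); these are the parental (non-recombinant) types.
So the F1 carried H n on one chromosome and h N on the other — the recessive alleles are on opposite chromosomes (trans / repulsion).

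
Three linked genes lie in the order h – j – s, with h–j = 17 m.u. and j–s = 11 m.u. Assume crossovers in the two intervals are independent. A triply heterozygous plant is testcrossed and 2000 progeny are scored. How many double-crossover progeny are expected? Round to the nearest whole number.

Map distances give recombination frequencies of 0.170 and 0.110 for the two intervals.
With no interference, expected double-crossover frequency = 0.170 × 0.110 = 0.01870.
Expected number = 0.01870 × 2000 = 37.40 ≈ 37.

37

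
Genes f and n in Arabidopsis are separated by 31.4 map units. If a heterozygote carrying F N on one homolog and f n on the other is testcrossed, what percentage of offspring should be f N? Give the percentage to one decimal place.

15.7%

A map distance of 31.4 map units corresponds to a recombination frequency of 0.314.
The F1 is F N / f n, so f N is a recombinant gamete class with expected frequency r/2 = 0.314/2 = 0.1570.
That is 0.1570 = 15.7% of the progeny.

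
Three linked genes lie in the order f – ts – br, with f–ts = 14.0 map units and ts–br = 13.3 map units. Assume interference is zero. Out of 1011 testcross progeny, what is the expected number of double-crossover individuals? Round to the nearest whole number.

Map distances give recombination frequencies of 0.140 and 0.133 for the two intervals.
With no interference, expected double-crossover frequency = 0.140 × 0.133 = 0.01862.
Expected number = 0.01862 × 1011 = 18.82 ≈ 19.

19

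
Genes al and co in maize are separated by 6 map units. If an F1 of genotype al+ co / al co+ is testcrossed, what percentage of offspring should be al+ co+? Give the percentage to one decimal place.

3.0%

A map distance of 6 map units corresponds to a recombination frequency of 0.060.
The F1 is al+ co / al co+, so al+ co+ is a recombinant gamete class with expected frequency r/2 = 0.060/2 = 0.0300.
That is 0.0300 = 3.0% of the progeny.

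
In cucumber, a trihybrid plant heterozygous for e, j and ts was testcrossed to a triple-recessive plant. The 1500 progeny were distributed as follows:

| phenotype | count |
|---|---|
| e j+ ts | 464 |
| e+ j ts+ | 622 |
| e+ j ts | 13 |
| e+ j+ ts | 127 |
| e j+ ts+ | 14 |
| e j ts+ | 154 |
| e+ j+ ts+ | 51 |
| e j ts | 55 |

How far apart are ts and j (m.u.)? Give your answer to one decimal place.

8.9 m.u.

The two most frequent reciprocal classes, e+ j ts+ and e j+ ts, are the parental types, so the F1 was e+ j ts+ / e j+ ts.
The two rarest classes, e+ j ts and e j+ ts+, are the double crossovers. Comparing them with the parentals, only the ts allele has switched, so ts is the middle locus and the order is e – ts – j.
Crossovers in the ts–j interval produce the single-crossover classes e+ j+ ts+ and e j ts (51 + 55 = 106) plus the double crossovers (27).
RF(ts–j) = (106 + 27) / 1500 = 133/1500 = 0.0887 → 8.9 m.u.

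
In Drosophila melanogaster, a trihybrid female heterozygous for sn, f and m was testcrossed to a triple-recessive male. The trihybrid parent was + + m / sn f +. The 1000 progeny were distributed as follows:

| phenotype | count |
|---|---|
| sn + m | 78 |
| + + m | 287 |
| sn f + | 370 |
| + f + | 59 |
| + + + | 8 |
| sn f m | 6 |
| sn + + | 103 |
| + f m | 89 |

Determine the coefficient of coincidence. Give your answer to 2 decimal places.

0.45

The two rarest classes, + + + and sn f m, are the double crossovers. Comparing them with the parentals, only the m allele has switched, so m is the middle locus and the order is sn – m – f.
sn–m: (137 + 14)/1000 = 0.1510; m–f: (192 + 14)/1000 = 0.2060.
Expected DCO frequency = 0.1510 × 0.2060 ≈ 0.03111; observed = 14/1000 ≈ 0.01400.
Coefficient of coincidence = 0.01400/0.03111 ≈ 0.45.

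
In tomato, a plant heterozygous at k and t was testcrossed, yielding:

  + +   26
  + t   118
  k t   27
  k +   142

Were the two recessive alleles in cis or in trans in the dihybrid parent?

The two most frequent classes are + t (118) and k + (142); these are the parental (non-recombinant) types.
So the F1 carried + t on one chromosome and k + on the other — the recessive alleles are on opposite chromosomes (trans / repulsion).

trans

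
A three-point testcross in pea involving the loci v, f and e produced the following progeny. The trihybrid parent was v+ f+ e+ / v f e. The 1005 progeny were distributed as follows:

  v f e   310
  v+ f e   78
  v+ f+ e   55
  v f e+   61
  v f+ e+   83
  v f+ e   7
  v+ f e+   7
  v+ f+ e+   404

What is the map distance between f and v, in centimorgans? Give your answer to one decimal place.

The two rarest classes, v+ f e+ and v f+ e, are the double crossovers. Comparing them with the parentals, only the f allele has switched, so f is the middle locus and the order is e – f – v.
Crossovers in the f–v interval produce the single-crossover classes v f+ e+ and v+ f e (83 + 78 = 161) plus the double crossovers (14).
RF(f–v) = (161 + 14) / 1005 = 175/1005 = 0.1741 → 17.4 centimorgans.

17.4 centimorgans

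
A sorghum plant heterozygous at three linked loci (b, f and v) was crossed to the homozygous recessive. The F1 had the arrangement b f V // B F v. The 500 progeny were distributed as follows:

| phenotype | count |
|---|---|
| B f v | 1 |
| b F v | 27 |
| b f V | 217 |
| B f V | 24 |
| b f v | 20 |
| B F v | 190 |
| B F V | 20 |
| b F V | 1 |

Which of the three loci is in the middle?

The two rarest classes, b F V and B f v, are the double crossovers. Comparing them with the parentals, only the f allele has switched, so f is the middle locus and the order is b – f – v.

f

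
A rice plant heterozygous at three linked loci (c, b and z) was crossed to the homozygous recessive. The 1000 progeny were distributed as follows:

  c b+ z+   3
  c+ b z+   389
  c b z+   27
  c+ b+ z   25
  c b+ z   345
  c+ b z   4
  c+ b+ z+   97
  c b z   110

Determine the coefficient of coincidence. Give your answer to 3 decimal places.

0.554

The two most frequent reciprocal classes, c+ b z+ and c b+ z, are the parental types, so the F1 was c+ b z+ / c b+ z.
The two rarest classes, c+ b z and c b+ z+, are the double crossovers. Comparing them with the parentals, only the z allele has switched, so z is the middle locus and the order is c – z – b.
c–z: (52 + 7)/1000 = 0.0590; z–b: (207 + 7)/1000 = 0.2140.
Expected DCO frequency = 0.0590 × 0.2140 ≈ 0.01263; observed = 7/1000 ≈ 0.00700.
Coefficient of coincidence = 0.00700/0.01263 ≈ 0.554.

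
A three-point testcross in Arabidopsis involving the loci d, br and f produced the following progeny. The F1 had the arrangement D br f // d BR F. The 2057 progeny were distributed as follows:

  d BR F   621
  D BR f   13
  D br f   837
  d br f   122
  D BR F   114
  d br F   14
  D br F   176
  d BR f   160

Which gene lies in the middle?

br

The two rarest classes, D BR f and d br F, are the double crossovers. Comparing them with the parentals, only the br allele has switched, so br is the middle locus and the order is f – br – d.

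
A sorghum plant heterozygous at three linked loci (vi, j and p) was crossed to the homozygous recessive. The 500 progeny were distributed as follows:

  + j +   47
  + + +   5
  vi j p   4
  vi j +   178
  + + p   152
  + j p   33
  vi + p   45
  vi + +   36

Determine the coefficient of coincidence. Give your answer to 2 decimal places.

0.57

The two most frequent reciprocal classes, vi j + and + + p, are the parental types, so the F1 was vi j + / + + p.
The two rarest classes, vi j p and + + +, are the double crossovers. Comparing them with the parentals, only the p allele has switched, so p is the middle locus and the order is j – p – vi.
j–p: (69 + 9)/500 = 0.1560; p–vi: (92 + 9)/500 = 0.2020.
Expected DCO frequency = 0.1560 × 0.2020 ≈ 0.03151; observed = 9/500 ≈ 0.01800.
Coefficient of coincidence = 0.01800/0.03151 ≈ 0.57.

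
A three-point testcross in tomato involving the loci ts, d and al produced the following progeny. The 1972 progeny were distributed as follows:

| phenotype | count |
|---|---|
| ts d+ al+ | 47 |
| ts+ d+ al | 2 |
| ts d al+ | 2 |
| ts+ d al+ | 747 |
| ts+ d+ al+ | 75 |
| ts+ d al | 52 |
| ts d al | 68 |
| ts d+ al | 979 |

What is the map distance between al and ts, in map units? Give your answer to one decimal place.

The two most frequent reciprocal classes, ts+ d al+ and ts d+ al, are the parental types, so the F1 was ts+ d al+ / ts d+ al.
The two rarest classes, ts d al+ and ts+ d+ al, are the double crossovers. Comparing them with the parentals, only the ts allele has switched, so ts is the middle locus and the order is al – ts – d.
Crossovers in the al–ts interval produce the single-crossover classes ts+ d al and ts d+ al+ (52 + 47 = 99) plus the double crossovers (4).
RF(al–ts) = (99 + 4) / 1972 = 103/1972 = 0.0522 → 5.2 map units.

5.2 map units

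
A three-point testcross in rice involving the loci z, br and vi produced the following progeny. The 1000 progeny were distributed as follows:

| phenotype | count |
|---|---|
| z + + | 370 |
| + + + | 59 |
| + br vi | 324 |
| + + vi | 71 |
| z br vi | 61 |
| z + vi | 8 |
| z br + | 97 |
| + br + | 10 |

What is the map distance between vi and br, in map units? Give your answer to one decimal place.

18.6 map units

The two most frequent reciprocal classes, + br vi and z + +, are the parental types, so the F1 was + br vi / z + +.
The two rarest classes, + br + and z + vi, are the double crossovers. Comparing them with the parentals, only the vi allele has switched, so vi is the middle locus and the order is z – vi – br.
Crossovers in the vi–br interval produce the single-crossover classes + + vi and z br + (71 + 97 = 168) plus the double crossovers (18).
RF(vi–br) = (168 + 18) / 1000 = 186/1000 = 0.1860 → 18.6 map units.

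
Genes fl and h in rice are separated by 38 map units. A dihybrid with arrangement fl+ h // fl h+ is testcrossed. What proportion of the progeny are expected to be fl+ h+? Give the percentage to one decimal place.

A map distance of 38 map units corresponds to a recombination frequency of 0.380.
The F1 is fl+ h / fl h+, so fl+ h+ is a recombinant gamete class with expected frequency r/2 = 0.380/2 = 0.1900.
That is 0.1900 = 19.0% of the progeny.

19.0%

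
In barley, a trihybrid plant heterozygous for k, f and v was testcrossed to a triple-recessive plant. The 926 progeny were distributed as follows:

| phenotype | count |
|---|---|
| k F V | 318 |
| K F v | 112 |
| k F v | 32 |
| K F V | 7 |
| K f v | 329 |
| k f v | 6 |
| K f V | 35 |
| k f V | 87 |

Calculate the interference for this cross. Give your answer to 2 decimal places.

0.29

The two most frequent reciprocal classes, k F V and K f v, are the parental types, so the F1 was k F V / K f v.
The two rarest classes, K F V and k f v, are the double crossovers. Comparing them with the parentals, only the k allele has switched, so k is the middle locus and the order is f – k – v.
f–k: (199 + 13)/926 = 0.2289; k–v: (67 + 13)/926 = 0.0864.
Expected DCO frequency = 0.2289 × 0.0864 ≈ 0.01978; observed = 13/926 ≈ 0.01404.
Coefficient of coincidence = 0.01404/0.01978 ≈ 0.71; interference = 1 − 0.71 = 0.29.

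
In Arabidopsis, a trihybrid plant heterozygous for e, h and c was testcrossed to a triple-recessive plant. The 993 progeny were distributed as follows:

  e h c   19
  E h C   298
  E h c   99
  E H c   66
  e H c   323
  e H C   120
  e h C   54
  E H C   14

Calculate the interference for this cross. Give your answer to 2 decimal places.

0.15

The two most frequent reciprocal classes, E h C and e H c, are the parental types, so the F1 was E h C / e H c.
The two rarest classes, E H C and e h c, are the double crossovers. Comparing them with the parentals, only the h allele has switched, so h is the middle locus and the order is e – h – c.
e–h: (120 + 33)/993 = 0.1541; h–c: (219 + 33)/993 = 0.2538.
Expected DCO frequency = 0.1541 × 0.2538 ≈ 0.03911; observed = 33/993 ≈ 0.03323.
Coefficient of coincidence = 0.03323/0.03911 ≈ 0.85; interference = 1 − 0.85 = 0.15.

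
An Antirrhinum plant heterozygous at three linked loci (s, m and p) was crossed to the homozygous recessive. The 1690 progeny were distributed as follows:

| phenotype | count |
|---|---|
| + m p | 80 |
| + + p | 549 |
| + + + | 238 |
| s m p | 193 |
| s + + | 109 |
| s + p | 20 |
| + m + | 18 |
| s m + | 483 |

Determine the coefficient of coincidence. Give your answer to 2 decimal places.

The two most frequent reciprocal classes, + + p and s m +, are the parental types, so the F1 was + + p / s m +.
The two rarest classes, s + p and + m +, are the double crossovers. Comparing them with the parentals, only the s allele has switched, so s is the middle locus and the order is m – s – p.
m–s: (189 + 38)/1690 = 0.1343; s–p: (431 + 38)/1690 = 0.2775.
Expected DCO frequency = 0.1343 × 0.2775 ≈ 0.03727; observed = 38/1690 ≈ 0.02249.
Coefficient of coincidence = 0.02249/0.03727 ≈ 0.60.

0.60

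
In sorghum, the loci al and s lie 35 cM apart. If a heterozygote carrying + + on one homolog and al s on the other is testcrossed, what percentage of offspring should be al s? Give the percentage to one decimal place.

32.5%

A map distance of 35 cM corresponds to a recombination frequency of 0.350.
The F1 is + + / al s, so al s is a parental gamete class with expected frequency (1 − r)/2 = 0.650/2 = 0.3250.
That is 0.3250 = 32.5% of the progeny.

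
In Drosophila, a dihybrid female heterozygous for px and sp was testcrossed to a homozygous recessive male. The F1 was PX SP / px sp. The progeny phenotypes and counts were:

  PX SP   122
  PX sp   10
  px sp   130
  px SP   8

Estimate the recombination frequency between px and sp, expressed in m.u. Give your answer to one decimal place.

The recombinant classes are PX sp and px SP: 10 + 8 = 18.
Recombination frequency = 18/270 = 0.0667 ≈ 6.7%, i.e. 6.7 m.u.

6.7 m.u.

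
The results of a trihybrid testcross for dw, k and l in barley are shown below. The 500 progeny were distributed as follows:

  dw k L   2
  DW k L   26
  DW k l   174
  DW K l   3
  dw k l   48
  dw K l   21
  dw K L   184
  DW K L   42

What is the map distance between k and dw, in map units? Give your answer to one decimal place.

19.0 map units

The two most frequent reciprocal classes, DW k l and dw K L, are the parental types, so the F1 was DW k l / dw K L.
The two rarest classes, DW K l and dw k L, are the double crossovers. Comparing them with the parentals, only the k allele has switched, so k is the middle locus and the order is l – k – dw.
Crossovers in the k–dw interval produce the single-crossover classes dw k l and DW K L (48 + 42 = 90) plus the double crossovers (5).
RF(k–dw) = (90 + 5) / 500 = 95/500 = 0.1900 → 19.0 map units.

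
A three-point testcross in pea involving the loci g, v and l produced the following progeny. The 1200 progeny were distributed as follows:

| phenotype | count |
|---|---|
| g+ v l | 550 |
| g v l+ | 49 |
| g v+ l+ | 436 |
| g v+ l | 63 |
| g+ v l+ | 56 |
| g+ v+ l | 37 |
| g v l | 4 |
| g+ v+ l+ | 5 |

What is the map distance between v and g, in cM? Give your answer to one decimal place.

The two most frequent reciprocal classes, g v+ l+ and g+ v l, are the parental types, so the F1 was g v+ l+ / g+ v l.
The two rarest classes, g+ v+ l+ and g v l, are the double crossovers. Comparing them with the parentals, only the g allele has switched, so g is the middle locus and the order is v – g – l.
Crossovers in the v–g interval produce the single-crossover classes g v l+ and g+ v+ l (49 + 37 = 86) plus the double crossovers (9).
RF(v–g) = (86 + 9) / 1200 = 95/1200 = 0.0792 → 7.9 cM.

7.9 cM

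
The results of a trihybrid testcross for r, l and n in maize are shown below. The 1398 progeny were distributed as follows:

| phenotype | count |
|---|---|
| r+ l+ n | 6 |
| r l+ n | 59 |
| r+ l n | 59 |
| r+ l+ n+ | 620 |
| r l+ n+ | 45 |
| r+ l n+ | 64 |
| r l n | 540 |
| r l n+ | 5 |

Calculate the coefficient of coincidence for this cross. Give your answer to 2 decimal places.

1.00

The two most frequent reciprocal classes, r l n and r+ l+ n+, are the parental types, so the F1 was r l n / r+ l+ n+.
The two rarest classes, r l n+ and r+ l+ n, are the double crossovers. Comparing them with the parentals, only the n allele has switched, so n is the middle locus and the order is l – n – r.
l–n: (123 + 11)/1398 = 0.0959; n–r: (104 + 11)/1398 = 0.0823.
Expected DCO frequency = 0.0959 × 0.0823 ≈ 0.00789; observed = 11/1398 ≈ 0.00787.
Coefficient of coincidence = 0.00787/0.00789 ≈ 1.00.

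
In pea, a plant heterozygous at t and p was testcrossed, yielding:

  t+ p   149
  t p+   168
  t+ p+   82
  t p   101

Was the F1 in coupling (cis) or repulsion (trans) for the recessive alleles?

trans

The two most frequent classes are t+ p (149) and t p+ (168); these are the parental (non-recombinant) types.
So the F1 carried t+ p on one chromosome and t p+ on the other — the recessive alleles are on opposite chromosomes (trans / repulsion).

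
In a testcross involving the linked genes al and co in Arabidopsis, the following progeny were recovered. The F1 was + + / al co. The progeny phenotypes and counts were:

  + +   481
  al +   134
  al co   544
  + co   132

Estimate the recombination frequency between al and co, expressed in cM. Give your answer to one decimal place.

20.6 cM

The recombinant classes are + co and al +: 132 + 134 = 266.
Recombination frequency = 266/1291 = 0.2060 ≈ 20.6%, i.e. 20.6 cM.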